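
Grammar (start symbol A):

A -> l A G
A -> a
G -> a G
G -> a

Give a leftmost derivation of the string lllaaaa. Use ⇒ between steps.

A ⇒ lAG ⇒ llAGG ⇒ lllAGGG ⇒ lllaGGG ⇒ lllaaGG ⇒ lllaaaG ⇒ lllaaaa

A ⇒ lAG   [A -> l A G]
lAG ⇒ llAGG   [A -> l A G]
llAGG ⇒ lllAGGG   [A -> l A G]
lllAGGG ⇒ lllaGGG   [A -> a]
lllaGGG ⇒ lllaaGG   [G -> a]
lllaaGG ⇒ lllaaaG   [G -> a]
lllaaaG ⇒ lllaaaa   [G -> a]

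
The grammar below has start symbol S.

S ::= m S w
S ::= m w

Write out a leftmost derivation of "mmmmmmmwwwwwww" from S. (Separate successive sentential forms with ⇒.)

S⇒mSw⇒mmSww⇒mmmSwww⇒mmmmSwwww⇒mmmmmSwwwww⇒mmmmmmSwwwwww⇒mmmmmmmwwwwwww

S ⇒ mSw   [S ::= m S w]
mSw ⇒ mmSww   [S ::= m S w]
mmSww ⇒ mmmSwww   [S ::= m S w]
mmmSwww ⇒ mmmmSwwww   [S ::= m S w]
mmmmSwwww ⇒ mmmmmSwwwww   [S ::= m S w]
mmmmmSwwwww ⇒ mmmmmmSwwwwww   [S ::= m S w]
mmmmmmSwwwwww ⇒ mmmmmmmwwwwwww   [S ::= m w]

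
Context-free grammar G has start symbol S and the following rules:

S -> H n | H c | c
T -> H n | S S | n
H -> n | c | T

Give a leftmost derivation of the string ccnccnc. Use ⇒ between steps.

S⇒Hc⇒Tc⇒Hnc⇒Tnc⇒SSnc⇒HnSnc⇒TnSnc⇒SSnSnc⇒cSnSnc⇒ccnSnc⇒ccnHcnc⇒ccnccnc

S ⇒ Hc   [S -> H c]
Hc ⇒ Tc   [H -> T]
Tc ⇒ Hnc   [T -> H n]
Hnc ⇒ Tnc   [H -> T]
Tnc ⇒ SSnc   [T -> S S]
SSnc ⇒ HnSnc   [S -> H n]
HnSnc ⇒ TnSnc   [H -> T]
TnSnc ⇒ SSnSnc   [T -> S S]
SSnSnc ⇒ cSnSnc   [S -> c]
cSnSnc ⇒ ccnSnc   [S -> c]
ccnSnc ⇒ ccnHcnc   [S -> H c]
ccnHcnc ⇒ ccnccnc   [H -> c]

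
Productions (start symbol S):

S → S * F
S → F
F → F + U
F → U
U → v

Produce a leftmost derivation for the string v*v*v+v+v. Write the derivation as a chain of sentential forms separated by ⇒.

S⇒S*F⇒S*F*F⇒F*F*F⇒U*F*F⇒v*F*F⇒v*U*F⇒v*v*F⇒v*v*F+U⇒v*v*F+U+U⇒v*v*U+U+U⇒v*v*v+U+U⇒v*v*v+v+U⇒v*v*v+v+v

S ⇒ S*F   [S → S * F]
S*F ⇒ S*F*F   [S → S * F]
S*F*F ⇒ F*F*F   [S → F]
F*F*F ⇒ U*F*F   [F → U]
U*F*F ⇒ v*F*F   [U → v]
v*F*F ⇒ v*U*F   [F → U]
v*U*F ⇒ v*v*F   [U → v]
v*v*F ⇒ v*v*F+U   [F → F + U]
v*v*F+U ⇒ v*v*F+U+U   [F → F + U]
v*v*F+U+U ⇒ v*v*U+U+U   [F → U]
v*v*U+U+U ⇒ v*v*v+U+U   [U → v]
v*v*v+U+U ⇒ v*v*v+v+U   [U → v]
v*v*v+v+U ⇒ v*v*v+v+v   [U → v]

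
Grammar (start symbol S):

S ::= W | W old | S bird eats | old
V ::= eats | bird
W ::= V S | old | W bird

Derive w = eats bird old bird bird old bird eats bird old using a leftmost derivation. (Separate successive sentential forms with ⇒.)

S ⇒ W old ⇒ W bird old ⇒ V S bird old ⇒ eats S bird old ⇒ eats S bird eats bird old ⇒ eats W old bird eats bird old ⇒ eats W bird old bird eats bird old ⇒ eats V S bird old bird eats bird old ⇒ eats bird S bird old bird eats bird old ⇒ eats bird W bird old bird eats bird old ⇒ eats bird W bird bird old bird eats bird old ⇒ eats bird old bird bird old bird eats bird old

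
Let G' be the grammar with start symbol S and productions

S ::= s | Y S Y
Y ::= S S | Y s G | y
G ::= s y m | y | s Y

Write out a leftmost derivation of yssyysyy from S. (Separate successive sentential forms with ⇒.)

S ⇒ YSY ⇒ YsGSY ⇒ ysGSY ⇒ yssYSY ⇒ yssySY ⇒ yssyYSYY ⇒ yssyySYY ⇒ yssyysYY ⇒ yssyysyY ⇒ yssyysyy

S ⇒ YSY   [S ::= Y S Y]
YSY ⇒ YsGSY   [Y ::= Y s G]
YsGSY ⇒ ysGSY   [Y ::= y]
ysGSY ⇒ yssYSY   [G ::= s Y]
yssYSY ⇒ yssySY   [Y ::= y]
yssySY ⇒ yssyYSYY   [S ::= Y S Y]
yssyYSYY ⇒ yssyySYY   [Y ::= y]
yssyySYY ⇒ yssyysYY   [S ::= s]
yssyysYY ⇒ yssyysyY   [Y ::= y]
yssyysyY ⇒ yssyysyy   [Y ::= y]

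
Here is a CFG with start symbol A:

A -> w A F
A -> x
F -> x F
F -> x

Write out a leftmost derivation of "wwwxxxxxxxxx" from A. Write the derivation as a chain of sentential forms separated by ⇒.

A⇒wAF⇒wwAFF⇒wwwAFFF⇒wwwxFFF⇒wwwxxFFF⇒wwwxxxFF⇒wwwxxxxFF⇒wwwxxxxxFF⇒wwwxxxxxxFF⇒wwwxxxxxxxFF⇒wwwxxxxxxxxF⇒wwwxxxxxxxxx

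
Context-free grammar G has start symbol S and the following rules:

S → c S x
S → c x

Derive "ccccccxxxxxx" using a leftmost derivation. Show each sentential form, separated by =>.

S => cSx   [S → c S x]
cSx => ccSxx   [S → c S x]
ccSxx => cccSxxx   [S → c S x]
cccSxxx => ccccSxxxx   [S → c S x]
ccccSxxxx => cccccSxxxxx   [S → c S x]
cccccSxxxxx => ccccccxxxxxx   [S → c x]

S=>cSx=>ccSxx=>cccSxxx=>ccccSxxxx=>cccccSxxxxx=>ccccccxxxxxx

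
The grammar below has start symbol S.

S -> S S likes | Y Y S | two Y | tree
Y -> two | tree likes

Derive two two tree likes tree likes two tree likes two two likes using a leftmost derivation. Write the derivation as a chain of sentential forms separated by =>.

S => Y Y S => two Y S => two two S => two two S S likes => two two Y Y S S likes => two two tree likes Y S S likes => two two tree likes tree likes S S likes => two two tree likes tree likes two Y S likes => two two tree likes tree likes two tree likes S likes => two two tree likes tree likes two tree likes two Y likes => two two tree likes tree likes two tree likes two two likes

S => Y Y S   [S -> Y Y S]
Y Y S => two Y S   [Y -> two]
two Y S => two two S   [Y -> two]
two two S => two two S S likes   [S -> S S likes]
two two S S likes => two two Y Y S S likes   [S -> Y Y S]
two two Y Y S S likes => two two tree likes Y S S likes   [Y -> tree likes]
two two tree likes Y S S likes => two two tree likes tree likes S S likes   [Y -> tree likes]
two two tree likes tree likes S S likes => two two tree likes tree likes two Y S likes   [S -> two Y]
two two tree likes tree likes two Y S likes => two two tree likes tree likes two tree likes S likes   [Y -> tree likes]
two two tree likes tree likes two tree likes S likes => two two tree likes tree likes two tree likes two Y likes   [S -> two Y]
two two tree likes tree likes two tree likes two Y likes => two two tree likes tree likes two tree likes two two likes   [Y -> two]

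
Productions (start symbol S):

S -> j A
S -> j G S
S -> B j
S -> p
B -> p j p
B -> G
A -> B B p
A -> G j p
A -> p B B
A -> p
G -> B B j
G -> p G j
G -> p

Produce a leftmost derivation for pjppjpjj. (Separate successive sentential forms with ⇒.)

S ⇒ Bj   [S -> B j]
Bj ⇒ Gj   [B -> G]
Gj ⇒ BBjj   [G -> B B j]
BBjj ⇒ pjpBjj   [B -> p j p]
pjpBjj ⇒ pjppjpjj   [B -> p j p]

S ⇒ Bj ⇒ Gj ⇒ BBjj ⇒ pjpBjj ⇒ pjppjpjj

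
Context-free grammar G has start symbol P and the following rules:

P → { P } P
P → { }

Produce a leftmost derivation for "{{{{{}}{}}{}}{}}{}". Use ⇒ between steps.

P ⇒ {P}P ⇒ {{P}P}P ⇒ {{{P}P}P}P ⇒ {{{{P}P}P}P}P ⇒ {{{{{}}P}P}P}P ⇒ {{{{{}}{}}P}P}P ⇒ {{{{{}}{}}{}}P}P ⇒ {{{{{}}{}}{}}{}}P ⇒ {{{{{}}{}}{}}{}}{}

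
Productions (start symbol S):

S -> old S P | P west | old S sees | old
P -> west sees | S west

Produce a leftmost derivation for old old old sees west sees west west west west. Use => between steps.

S => P west   [S -> P west]
P west => S west west   [P -> S west]
S west west => P west west west   [S -> P west]
P west west west => S west west west west   [P -> S west]
S west west west west => old S P west west west west   [S -> old S P]
old S P west west west west => old old S sees P west west west west   [S -> old S sees]
old old S sees P west west west west => old old old sees P west west west west   [S -> old]
old old old sees P west west west west => old old old sees west sees west west west west   [P -> west sees]

S => P west => S west west => P west west west => S west west west west => old S P west west west west => old old S sees P west west west west => old old old sees P west west west west => old old old sees west sees west west west west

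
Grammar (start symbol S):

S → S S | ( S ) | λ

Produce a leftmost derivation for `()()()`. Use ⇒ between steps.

S ⇒ SS ⇒ SSS ⇒ (S)SS ⇒ ()SS ⇒ ()(S)S ⇒ ()()S ⇒ ()()SS ⇒ ()()SSS ⇒ ()()(S)SS ⇒ ()()()SS ⇒ ()()()S ⇒ ()()()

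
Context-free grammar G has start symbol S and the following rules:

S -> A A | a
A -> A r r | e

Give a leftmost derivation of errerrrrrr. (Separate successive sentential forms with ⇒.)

S⇒AA⇒ArrA⇒errA⇒errArr⇒errArrrr⇒errArrrrrr⇒errerrrrrr

S ⇒ AA   [S -> A A]
AA ⇒ ArrA   [A -> A r r]
ArrA ⇒ errA   [A -> e]
errA ⇒ errArr   [A -> A r r]
errArr ⇒ errArrrr   [A -> A r r]
errArrrr ⇒ errArrrrrr   [A -> A r r]
errArrrrrr ⇒ errerrrrrr   [A -> e]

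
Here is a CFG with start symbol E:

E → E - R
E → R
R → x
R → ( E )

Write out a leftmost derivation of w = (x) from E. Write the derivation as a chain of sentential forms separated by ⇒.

E ⇒ R   [E → R]
R ⇒ (E)   [R → ( E )]
(E) ⇒ (R)   [E → R]
(R) ⇒ (x)   [R → x]

E⇒R⇒(E)⇒(R)⇒(x)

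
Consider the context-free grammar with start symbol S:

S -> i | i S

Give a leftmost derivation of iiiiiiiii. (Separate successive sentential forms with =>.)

S=>iS=>iiS=>iiiS=>iiiiS=>iiiiiS=>iiiiiiS=>iiiiiiiS=>iiiiiiiiS=>iiiiiiiii

S => iS   [S -> i S]
iS => iiS   [S -> i S]
iiS => iiiS   [S -> i S]
iiiS => iiiiS   [S -> i S]
iiiiS => iiiiiS   [S -> i S]
iiiiiS => iiiiiiS   [S -> i S]
iiiiiiS => iiiiiiiS   [S -> i S]
iiiiiiiS => iiiiiiiiS   [S -> i S]
iiiiiiiiS => iiiiiiiii   [S -> i]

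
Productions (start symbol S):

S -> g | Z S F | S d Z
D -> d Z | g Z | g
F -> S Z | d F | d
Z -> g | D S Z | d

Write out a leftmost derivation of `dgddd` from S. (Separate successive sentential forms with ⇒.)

S ⇒ SdZ   [S -> S d Z]
SdZ ⇒ ZSFdZ   [S -> Z S F]
ZSFdZ ⇒ dSFdZ   [Z -> d]
dSFdZ ⇒ dgFdZ   [S -> g]
dgFdZ ⇒ dgddZ   [F -> d]
dgddZ ⇒ dgddd   [Z -> d]

S⇒SdZ⇒ZSFdZ⇒dSFdZ⇒dgFdZ⇒dgddZ⇒dgddd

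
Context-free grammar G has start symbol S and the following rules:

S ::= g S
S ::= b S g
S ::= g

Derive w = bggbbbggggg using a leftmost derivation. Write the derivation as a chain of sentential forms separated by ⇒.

S⇒bSg⇒bgSg⇒bggSg⇒bggbSgg⇒bggbbSggg⇒bggbbbSgggg⇒bggbbbggggg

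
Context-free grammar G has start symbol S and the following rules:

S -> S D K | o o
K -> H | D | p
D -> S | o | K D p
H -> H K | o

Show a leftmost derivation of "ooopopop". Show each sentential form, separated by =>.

S=>SDK=>SDKDK=>SDKDKDK=>ooDKDKDK=>oooKDKDK=>ooopDKDK=>ooopoKDK=>ooopopDK=>ooopopoK=>ooopopop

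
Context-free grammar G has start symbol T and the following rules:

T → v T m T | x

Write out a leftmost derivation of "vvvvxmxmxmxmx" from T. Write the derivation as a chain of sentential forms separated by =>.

T=>vTmT=>vvTmTmT=>vvvTmTmTmT=>vvvvTmTmTmTmT=>vvvvxmTmTmTmT=>vvvvxmxmTmTmT=>vvvvxmxmxmTmT=>vvvvxmxmxmxmT=>vvvvxmxmxmxmx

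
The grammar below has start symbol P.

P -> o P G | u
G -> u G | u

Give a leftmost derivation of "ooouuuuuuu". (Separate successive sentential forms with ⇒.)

P⇒oPG⇒ooPGG⇒oooPGGG⇒ooouGGG⇒ooouuGGG⇒ooouuuGGG⇒ooouuuuGG⇒ooouuuuuGG⇒ooouuuuuuG⇒ooouuuuuuu

P ⇒ oPG   [P -> o P G]
oPG ⇒ ooPGG   [P -> o P G]
ooPGG ⇒ oooPGGG   [P -> o P G]
oooPGGG ⇒ ooouGGG   [P -> u]
ooouGGG ⇒ ooouuGGG   [G -> u G]
ooouuGGG ⇒ ooouuuGGG   [G -> u G]
ooouuuGGG ⇒ ooouuuuGG   [G -> u]
ooouuuuGG ⇒ ooouuuuuGG   [G -> u G]
ooouuuuuGG ⇒ ooouuuuuuG   [G -> u]
ooouuuuuuG ⇒ ooouuuuuuu   [G -> u]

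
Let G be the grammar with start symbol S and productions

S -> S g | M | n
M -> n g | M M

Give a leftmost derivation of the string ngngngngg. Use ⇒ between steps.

S ⇒ Sg ⇒ Mg ⇒ MMg ⇒ MMMg ⇒ MMMMg ⇒ ngMMMg ⇒ ngngMMg ⇒ ngngngMg ⇒ ngngngngg

S ⇒ Sg   [S -> S g]
Sg ⇒ Mg   [S -> M]
Mg ⇒ MMg   [M -> M M]
MMg ⇒ MMMg   [M -> M M]
MMMg ⇒ MMMMg   [M -> M M]
MMMMg ⇒ ngMMMg   [M -> n g]
ngMMMg ⇒ ngngMMg   [M -> n g]
ngngMMg ⇒ ngngngMg   [M -> n g]
ngngngMg ⇒ ngngngngg   [M -> n g]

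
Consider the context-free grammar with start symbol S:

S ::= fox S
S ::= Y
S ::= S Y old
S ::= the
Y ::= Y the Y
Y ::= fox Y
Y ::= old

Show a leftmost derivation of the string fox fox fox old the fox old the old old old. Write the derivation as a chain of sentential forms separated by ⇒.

S ⇒ S Y old ⇒ fox S Y old ⇒ fox Y Y old ⇒ fox fox Y Y old ⇒ fox fox fox Y Y old ⇒ fox fox fox Y the Y Y old ⇒ fox fox fox old the Y Y old ⇒ fox fox fox old the fox Y Y old ⇒ fox fox fox old the fox Y the Y Y old ⇒ fox fox fox old the fox old the Y Y old ⇒ fox fox fox old the fox old the old Y old ⇒ fox fox fox old the fox old the old old old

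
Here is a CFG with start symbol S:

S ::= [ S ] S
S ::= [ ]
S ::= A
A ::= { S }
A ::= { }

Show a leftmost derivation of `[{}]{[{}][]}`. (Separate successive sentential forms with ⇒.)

S⇒[S]S⇒[A]S⇒[{}]S⇒[{}]A⇒[{}]{S}⇒[{}]{[S]S}⇒[{}]{[A]S}⇒[{}]{[{}]S}⇒[{}]{[{}][]}

S ⇒ [S]S   [S ::= [ S ] S]
[S]S ⇒ [A]S   [S ::= A]
[A]S ⇒ [{}]S   [A ::= { }]
[{}]S ⇒ [{}]A   [S ::= A]
[{}]A ⇒ [{}]{S}   [A ::= { S }]
[{}]{S} ⇒ [{}]{[S]S}   [S ::= [ S ] S]
[{}]{[S]S} ⇒ [{}]{[A]S}   [S ::= A]
[{}]{[A]S} ⇒ [{}]{[{}]S}   [A ::= { }]
[{}]{[{}]S} ⇒ [{}]{[{}][]}   [S ::= [ ]]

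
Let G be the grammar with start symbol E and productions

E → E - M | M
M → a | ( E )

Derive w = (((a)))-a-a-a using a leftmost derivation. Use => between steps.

E=>E-M=>E-M-M=>E-M-M-M=>M-M-M-M=>(E)-M-M-M=>(M)-M-M-M=>((E))-M-M-M=>((M))-M-M-M=>(((E)))-M-M-M=>(((M)))-M-M-M=>(((a)))-M-M-M=>(((a)))-a-M-M=>(((a)))-a-a-M=>(((a)))-a-a-a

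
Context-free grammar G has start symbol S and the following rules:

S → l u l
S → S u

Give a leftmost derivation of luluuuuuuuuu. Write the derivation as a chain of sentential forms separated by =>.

S => Su => Suu => Suuu => Suuuu => Suuuuu => Suuuuuu => Suuuuuuu => Suuuuuuuu => Suuuuuuuuu => luluuuuuuuuu

S => Su   [S → S u]
Su => Suu   [S → S u]
Suu => Suuu   [S → S u]
Suuu => Suuuu   [S → S u]
Suuuu => Suuuuu   [S → S u]
Suuuuu => Suuuuuu   [S → S u]
Suuuuuu => Suuuuuuu   [S → S u]
Suuuuuuu => Suuuuuuuu   [S → S u]
Suuuuuuuu => Suuuuuuuuu   [S → S u]
Suuuuuuuuu => luluuuuuuuuu   [S → l u l]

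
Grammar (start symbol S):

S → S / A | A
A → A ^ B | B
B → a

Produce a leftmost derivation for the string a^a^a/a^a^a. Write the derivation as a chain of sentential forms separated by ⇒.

S⇒S/A⇒A/A⇒A^B/A⇒A^B^B/A⇒B^B^B/A⇒a^B^B/A⇒a^a^B/A⇒a^a^a/A⇒a^a^a/A^B⇒a^a^a/A^B^B⇒a^a^a/B^B^B⇒a^a^a/a^B^B⇒a^a^a/a^a^B⇒a^a^a/a^a^a

S ⇒ S/A   [S → S / A]
S/A ⇒ A/A   [S → A]
A/A ⇒ A^B/A   [A → A ^ B]
A^B/A ⇒ A^B^B/A   [A → A ^ B]
A^B^B/A ⇒ B^B^B/A   [A → B]
B^B^B/A ⇒ a^B^B/A   [B → a]
a^B^B/A ⇒ a^a^B/A   [B → a]
a^a^B/A ⇒ a^a^a/A   [B → a]
a^a^a/A ⇒ a^a^a/A^B   [A → A ^ B]
a^a^a/A^B ⇒ a^a^a/A^B^B   [A → A ^ B]
a^a^a/A^B^B ⇒ a^a^a/B^B^B   [A → B]
a^a^a/B^B^B ⇒ a^a^a/a^B^B   [B → a]
a^a^a/a^B^B ⇒ a^a^a/a^a^B   [B → a]
a^a^a/a^a^B ⇒ a^a^a/a^a^a   [B → a]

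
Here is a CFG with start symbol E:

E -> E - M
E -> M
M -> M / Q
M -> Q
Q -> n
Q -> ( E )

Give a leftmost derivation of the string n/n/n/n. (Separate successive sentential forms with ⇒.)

E ⇒ M ⇒ M/Q ⇒ M/Q/Q ⇒ M/Q/Q/Q ⇒ Q/Q/Q/Q ⇒ n/Q/Q/Q ⇒ n/n/Q/Q ⇒ n/n/n/Q ⇒ n/n/n/n

E ⇒ M   [E -> M]
M ⇒ M/Q   [M -> M / Q]
M/Q ⇒ M/Q/Q   [M -> M / Q]
M/Q/Q ⇒ M/Q/Q/Q   [M -> M / Q]
M/Q/Q/Q ⇒ Q/Q/Q/Q   [M -> Q]
Q/Q/Q/Q ⇒ n/Q/Q/Q   [Q -> n]
n/Q/Q/Q ⇒ n/n/Q/Q   [Q -> n]
n/n/Q/Q ⇒ n/n/n/Q   [Q -> n]
n/n/n/Q ⇒ n/n/n/n   [Q -> n]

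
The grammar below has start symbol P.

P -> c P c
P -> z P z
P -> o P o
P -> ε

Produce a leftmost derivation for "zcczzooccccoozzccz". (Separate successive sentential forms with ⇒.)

P ⇒ zPz ⇒ zcPcz ⇒ zccPccz ⇒ zcczPzccz ⇒ zcczzPzzccz ⇒ zcczzoPozzccz ⇒ zcczzooPoozzccz ⇒ zcczzoocPcoozzccz ⇒ zcczzooccPccoozzccz ⇒ zcczzooccccoozzccz

P ⇒ zPz   [P -> z P z]
zPz ⇒ zcPcz   [P -> c P c]
zcPcz ⇒ zccPccz   [P -> c P c]
zccPccz ⇒ zcczPzccz   [P -> z P z]
zcczPzccz ⇒ zcczzPzzccz   [P -> z P z]
zcczzPzzccz ⇒ zcczzoPozzccz   [P -> o P o]
zcczzoPozzccz ⇒ zcczzooPoozzccz   [P -> o P o]
zcczzooPoozzccz ⇒ zcczzoocPcoozzccz   [P -> c P c]
zcczzoocPcoozzccz ⇒ zcczzooccPccoozzccz   [P -> c P c]
zcczzooccPccoozzccz ⇒ zcczzooccccoozzccz   [P -> ε]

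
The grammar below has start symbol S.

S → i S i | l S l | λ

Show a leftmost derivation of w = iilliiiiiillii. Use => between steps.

S => iSi => iiSii => iilSlii => iillSllii => iilliSillii => iilliiSiillii => iilliiiSiiillii => iilliiiiiillii

S => iSi   [S → i S i]
iSi => iiSii   [S → i S i]
iiSii => iilSlii   [S → l S l]
iilSlii => iillSllii   [S → l S l]
iillSllii => iilliSillii   [S → i S i]
iilliSillii => iilliiSiillii   [S → i S i]
iilliiSiillii => iilliiiSiiillii   [S → i S i]
iilliiiSiiillii => iilliiiiiillii   [S → λ]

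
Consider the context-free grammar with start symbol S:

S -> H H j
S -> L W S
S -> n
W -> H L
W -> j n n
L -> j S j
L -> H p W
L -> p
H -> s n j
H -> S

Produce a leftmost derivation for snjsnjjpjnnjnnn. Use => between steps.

S => LWS => HpWWS => SpWWS => HHjpWWS => snjHjpWWS => snjsnjjpWWS => snjsnjjpjnnWS => snjsnjjpjnnjnnS => snjsnjjpjnnjnnn

S => LWS   [S -> L W S]
LWS => HpWWS   [L -> H p W]
HpWWS => SpWWS   [H -> S]
SpWWS => HHjpWWS   [S -> H H j]
HHjpWWS => snjHjpWWS   [H -> s n j]
snjHjpWWS => snjsnjjpWWS   [H -> s n j]
snjsnjjpWWS => snjsnjjpjnnWS   [W -> j n n]
snjsnjjpjnnWS => snjsnjjpjnnjnnS   [W -> j n n]
snjsnjjpjnnjnnS => snjsnjjpjnnjnnn   [S -> n]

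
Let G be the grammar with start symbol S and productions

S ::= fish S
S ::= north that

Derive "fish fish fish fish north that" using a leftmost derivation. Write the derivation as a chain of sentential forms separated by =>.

S => fish S   [S ::= fish S]
fish S => fish fish S   [S ::= fish S]
fish fish S => fish fish fish S   [S ::= fish S]
fish fish fish S => fish fish fish fish S   [S ::= fish S]
fish fish fish fish S => fish fish fish fish north that   [S ::= north that]

S => fish S => fish fish S => fish fish fish S => fish fish fish fish S => fish fish fish fish north that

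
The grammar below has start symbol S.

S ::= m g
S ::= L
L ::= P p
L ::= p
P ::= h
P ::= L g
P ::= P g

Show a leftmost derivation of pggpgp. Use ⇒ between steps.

S ⇒ L   [S ::= L]
L ⇒ Pp   [L ::= P p]
Pp ⇒ Lgp   [P ::= L g]
Lgp ⇒ Ppgp   [L ::= P p]
Ppgp ⇒ Pgpgp   [P ::= P g]
Pgpgp ⇒ Lggpgp   [P ::= L g]
Lggpgp ⇒ pggpgp   [L ::= p]

S⇒L⇒Pp⇒Lgp⇒Ppgp⇒Pgpgp⇒Lggpgp⇒pggpgp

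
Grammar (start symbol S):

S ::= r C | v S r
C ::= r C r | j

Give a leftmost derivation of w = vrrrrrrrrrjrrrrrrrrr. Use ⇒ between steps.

S ⇒ vSr   [S ::= v S r]
vSr ⇒ vrCr   [S ::= r C]
vrCr ⇒ vrrCrr   [C ::= r C r]
vrrCrr ⇒ vrrrCrrr   [C ::= r C r]
vrrrCrrr ⇒ vrrrrCrrrr   [C ::= r C r]
vrrrrCrrrr ⇒ vrrrrrCrrrrr   [C ::= r C r]
vrrrrrCrrrrr ⇒ vrrrrrrCrrrrrr   [C ::= r C r]
vrrrrrrCrrrrrr ⇒ vrrrrrrrCrrrrrrr   [C ::= r C r]
vrrrrrrrCrrrrrrr ⇒ vrrrrrrrrCrrrrrrrr   [C ::= r C r]
vrrrrrrrrCrrrrrrrr ⇒ vrrrrrrrrrCrrrrrrrrr   [C ::= r C r]
vrrrrrrrrrCrrrrrrrrr ⇒ vrrrrrrrrrjrrrrrrrrr   [C ::= j]

S ⇒ vSr ⇒ vrCr ⇒ vrrCrr ⇒ vrrrCrrr ⇒ vrrrrCrrrr ⇒ vrrrrrCrrrrr ⇒ vrrrrrrCrrrrrr ⇒ vrrrrrrrCrrrrrrr ⇒ vrrrrrrrrCrrrrrrrr ⇒ vrrrrrrrrrCrrrrrrrrr ⇒ vrrrrrrrrrjrrrrrrrrr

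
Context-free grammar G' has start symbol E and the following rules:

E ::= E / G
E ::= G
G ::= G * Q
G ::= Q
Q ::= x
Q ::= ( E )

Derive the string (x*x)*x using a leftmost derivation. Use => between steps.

E => G => G*Q => Q*Q => (E)*Q => (G)*Q => (G*Q)*Q => (Q*Q)*Q => (x*Q)*Q => (x*x)*Q => (x*x)*x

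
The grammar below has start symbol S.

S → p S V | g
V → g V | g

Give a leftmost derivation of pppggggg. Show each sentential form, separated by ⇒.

S ⇒ pSV ⇒ ppSVV ⇒ pppSVVV ⇒ pppgVVV ⇒ pppggVV ⇒ pppgggVV ⇒ pppggggV ⇒ pppggggg

S ⇒ pSV   [S → p S V]
pSV ⇒ ppSVV   [S → p S V]
ppSVV ⇒ pppSVVV   [S → p S V]
pppSVVV ⇒ pppgVVV   [S → g]
pppgVVV ⇒ pppggVV   [V → g]
pppggVV ⇒ pppgggVV   [V → g V]
pppgggVV ⇒ pppggggV   [V → g]
pppggggV ⇒ pppggggg   [V → g]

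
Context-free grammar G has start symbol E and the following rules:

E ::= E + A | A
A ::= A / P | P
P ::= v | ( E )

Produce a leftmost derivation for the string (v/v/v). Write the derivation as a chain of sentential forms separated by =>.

E => A   [E ::= A]
A => P   [A ::= P]
P => (E)   [P ::= ( E )]
(E) => (A)   [E ::= A]
(A) => (A/P)   [A ::= A / P]
(A/P) => (A/P/P)   [A ::= A / P]
(A/P/P) => (P/P/P)   [A ::= P]
(P/P/P) => (v/P/P)   [P ::= v]
(v/P/P) => (v/v/P)   [P ::= v]
(v/v/P) => (v/v/v)   [P ::= v]

E => A => P => (E) => (A) => (A/P) => (A/P/P) => (P/P/P) => (v/P/P) => (v/v/P) => (v/v/v)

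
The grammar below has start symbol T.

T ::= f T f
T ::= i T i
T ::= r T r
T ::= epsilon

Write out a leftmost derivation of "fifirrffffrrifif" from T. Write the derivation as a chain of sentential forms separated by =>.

T => fTf => fiTif => fifTfif => fifiTifif => fifirTrifif => fifirrTrrifif => fifirrfTfrrifif => fifirrffTffrrifif => fifirrffffrrifif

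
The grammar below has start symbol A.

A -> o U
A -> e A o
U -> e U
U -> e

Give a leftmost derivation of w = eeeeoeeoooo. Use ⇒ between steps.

A⇒eAo⇒eeAoo⇒eeeAooo⇒eeeeAoooo⇒eeeeoUoooo⇒eeeeoeUoooo⇒eeeeoeeoooo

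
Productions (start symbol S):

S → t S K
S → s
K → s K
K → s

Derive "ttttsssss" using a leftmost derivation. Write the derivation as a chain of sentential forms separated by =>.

S => tSK   [S → t S K]
tSK => ttSKK   [S → t S K]
ttSKK => tttSKKK   [S → t S K]
tttSKKK => ttttSKKKK   [S → t S K]
ttttSKKKK => ttttsKKKK   [S → s]
ttttsKKKK => ttttssKKK   [K → s]
ttttssKKK => ttttsssKK   [K → s]
ttttsssKK => ttttssssK   [K → s]
ttttssssK => ttttsssss   [K → s]

S=>tSK=>ttSKK=>tttSKKK=>ttttSKKKK=>ttttsKKKK=>ttttssKKK=>ttttsssKK=>ttttssssK=>ttttsssss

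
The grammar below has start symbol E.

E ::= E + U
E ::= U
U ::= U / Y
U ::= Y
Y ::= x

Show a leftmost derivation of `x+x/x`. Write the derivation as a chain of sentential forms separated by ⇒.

E ⇒ E+U   [E ::= E + U]
E+U ⇒ U+U   [E ::= U]
U+U ⇒ Y+U   [U ::= Y]
Y+U ⇒ x+U   [Y ::= x]
x+U ⇒ x+U/Y   [U ::= U / Y]
x+U/Y ⇒ x+Y/Y   [U ::= Y]
x+Y/Y ⇒ x+x/Y   [Y ::= x]
x+x/Y ⇒ x+x/x   [Y ::= x]

E ⇒ E+U ⇒ U+U ⇒ Y+U ⇒ x+U ⇒ x+U/Y ⇒ x+Y/Y ⇒ x+x/Y ⇒ x+x/x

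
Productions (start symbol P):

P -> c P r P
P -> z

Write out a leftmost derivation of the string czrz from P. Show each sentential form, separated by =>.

P=>cPrP=>czrP=>czrz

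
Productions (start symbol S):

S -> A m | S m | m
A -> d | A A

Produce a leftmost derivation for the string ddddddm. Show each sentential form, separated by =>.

S => Am   [S -> A m]
Am => AAm   [A -> A A]
AAm => AAAm   [A -> A A]
AAAm => AAAAm   [A -> A A]
AAAAm => AAAAAm   [A -> A A]
AAAAAm => AAAAAAm   [A -> A A]
AAAAAAm => dAAAAAm   [A -> d]
dAAAAAm => ddAAAAm   [A -> d]
ddAAAAm => dddAAAm   [A -> d]
dddAAAm => ddddAAm   [A -> d]
ddddAAm => dddddAm   [A -> d]
dddddAm => ddddddm   [A -> d]

S => Am => AAm => AAAm => AAAAm => AAAAAm => AAAAAAm => dAAAAAm => ddAAAAm => dddAAAm => ddddAAm => dddddAm => ddddddm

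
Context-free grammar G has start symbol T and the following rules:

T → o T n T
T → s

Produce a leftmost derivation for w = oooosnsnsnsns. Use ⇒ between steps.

T ⇒ oTnT ⇒ ooTnTnT ⇒ oooTnTnTnT ⇒ ooooTnTnTnTnT ⇒ oooosnTnTnTnT ⇒ oooosnsnTnTnT ⇒ oooosnsnsnTnT ⇒ oooosnsnsnsnT ⇒ oooosnsnsnsns

T ⇒ oTnT   [T → o T n T]
oTnT ⇒ ooTnTnT   [T → o T n T]
ooTnTnT ⇒ oooTnTnTnT   [T → o T n T]
oooTnTnTnT ⇒ ooooTnTnTnTnT   [T → o T n T]
ooooTnTnTnTnT ⇒ oooosnTnTnTnT   [T → s]
oooosnTnTnTnT ⇒ oooosnsnTnTnT   [T → s]
oooosnsnTnTnT ⇒ oooosnsnsnTnT   [T → s]
oooosnsnsnTnT ⇒ oooosnsnsnsnT   [T → s]
oooosnsnsnsnT ⇒ oooosnsnsnsns   [T → s]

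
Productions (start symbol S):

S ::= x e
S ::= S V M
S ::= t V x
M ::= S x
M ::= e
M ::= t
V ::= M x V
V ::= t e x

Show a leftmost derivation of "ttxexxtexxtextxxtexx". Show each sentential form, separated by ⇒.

S ⇒ tVx ⇒ tMxVx ⇒ tSxxVx ⇒ tSVMxxVx ⇒ ttVxVMxxVx ⇒ ttMxVxVMxxVx ⇒ ttSxxVxVMxxVx ⇒ ttxexxVxVMxxVx ⇒ ttxexxtexxVMxxVx ⇒ ttxexxtexxtexMxxVx ⇒ ttxexxtexxtextxxVx ⇒ ttxexxtexxtextxxtexx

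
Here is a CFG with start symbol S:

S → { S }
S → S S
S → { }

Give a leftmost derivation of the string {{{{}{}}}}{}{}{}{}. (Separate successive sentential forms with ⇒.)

S ⇒ SS   [S → S S]
SS ⇒ SSS   [S → S S]
SSS ⇒ SSSS   [S → S S]
SSSS ⇒ SSSSS   [S → S S]
SSSSS ⇒ {S}SSSS   [S → { S }]
{S}SSSS ⇒ {{S}}SSSS   [S → { S }]
{{S}}SSSS ⇒ {{{S}}}SSSS   [S → { S }]
{{{S}}}SSSS ⇒ {{{SS}}}SSSS   [S → S S]
{{{SS}}}SSSS ⇒ {{{{}S}}}SSSS   [S → { }]
{{{{}S}}}SSSS ⇒ {{{{}{}}}}SSSS   [S → { }]
{{{{}{}}}}SSSS ⇒ {{{{}{}}}}{}SSS   [S → { }]
{{{{}{}}}}{}SSS ⇒ {{{{}{}}}}{}{}SS   [S → { }]
{{{{}{}}}}{}{}SS ⇒ {{{{}{}}}}{}{}{}S   [S → { }]
{{{{}{}}}}{}{}{}S ⇒ {{{{}{}}}}{}{}{}{}   [S → { }]

S ⇒ SS ⇒ SSS ⇒ SSSS ⇒ SSSSS ⇒ {S}SSSS ⇒ {{S}}SSSS ⇒ {{{S}}}SSSS ⇒ {{{SS}}}SSSS ⇒ {{{{}S}}}SSSS ⇒ {{{{}{}}}}SSSS ⇒ {{{{}{}}}}{}SSS ⇒ {{{{}{}}}}{}{}SS ⇒ {{{{}{}}}}{}{}{}S ⇒ {{{{}{}}}}{}{}{}{}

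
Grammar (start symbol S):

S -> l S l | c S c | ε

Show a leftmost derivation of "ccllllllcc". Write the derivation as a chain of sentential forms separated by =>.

S => cSc => ccScc => cclSlcc => ccllSllcc => cclllSlllcc => ccllllllcc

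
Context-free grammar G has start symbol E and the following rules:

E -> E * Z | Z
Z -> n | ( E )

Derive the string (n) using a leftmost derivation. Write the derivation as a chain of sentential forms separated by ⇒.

E ⇒ Z ⇒ (E) ⇒ (Z) ⇒ (n)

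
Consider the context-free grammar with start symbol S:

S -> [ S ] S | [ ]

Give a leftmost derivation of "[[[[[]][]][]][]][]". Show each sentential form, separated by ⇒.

S⇒[S]S⇒[[S]S]S⇒[[[S]S]S]S⇒[[[[S]S]S]S]S⇒[[[[[]]S]S]S]S⇒[[[[[]][]]S]S]S⇒[[[[[]][]][]]S]S⇒[[[[[]][]][]][]]S⇒[[[[[]][]][]][]][]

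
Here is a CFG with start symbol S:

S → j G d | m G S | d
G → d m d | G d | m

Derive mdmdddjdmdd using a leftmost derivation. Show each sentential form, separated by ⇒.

S⇒mGS⇒mGdS⇒mGddS⇒mdmdddS⇒mdmdddjGd⇒mdmdddjdmdd

S ⇒ mGS   [S → m G S]
mGS ⇒ mGdS   [G → G d]
mGdS ⇒ mGddS   [G → G d]
mGddS ⇒ mdmdddS   [G → d m d]
mdmdddS ⇒ mdmdddjGd   [S → j G d]
mdmdddjGd ⇒ mdmdddjdmdd   [G → d m d]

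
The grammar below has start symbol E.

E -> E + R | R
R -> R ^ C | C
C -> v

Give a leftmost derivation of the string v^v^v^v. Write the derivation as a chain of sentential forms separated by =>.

E => R => R^C => R^C^C => R^C^C^C => C^C^C^C => v^C^C^C => v^v^C^C => v^v^v^C => v^v^v^v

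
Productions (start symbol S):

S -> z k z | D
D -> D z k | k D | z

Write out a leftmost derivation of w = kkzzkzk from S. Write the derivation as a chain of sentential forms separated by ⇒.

S ⇒ D ⇒ kD ⇒ kDzk ⇒ kDzkzk ⇒ kkDzkzk ⇒ kkzzkzk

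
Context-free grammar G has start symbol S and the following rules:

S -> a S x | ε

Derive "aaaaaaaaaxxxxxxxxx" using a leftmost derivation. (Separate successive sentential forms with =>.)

S => aSx => aaSxx => aaaSxxx => aaaaSxxxx => aaaaaSxxxxx => aaaaaaSxxxxxx => aaaaaaaSxxxxxxx => aaaaaaaaSxxxxxxxx => aaaaaaaaaSxxxxxxxxx => aaaaaaaaaxxxxxxxxx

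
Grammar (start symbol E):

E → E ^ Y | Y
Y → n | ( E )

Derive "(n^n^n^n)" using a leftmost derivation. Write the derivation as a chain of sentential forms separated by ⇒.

E ⇒ Y ⇒ (E) ⇒ (E^Y) ⇒ (E^Y^Y) ⇒ (E^Y^Y^Y) ⇒ (Y^Y^Y^Y) ⇒ (n^Y^Y^Y) ⇒ (n^n^Y^Y) ⇒ (n^n^n^Y) ⇒ (n^n^n^n)

E ⇒ Y   [E → Y]
Y ⇒ (E)   [Y → ( E )]
(E) ⇒ (E^Y)   [E → E ^ Y]
(E^Y) ⇒ (E^Y^Y)   [E → E ^ Y]
(E^Y^Y) ⇒ (E^Y^Y^Y)   [E → E ^ Y]
(E^Y^Y^Y) ⇒ (Y^Y^Y^Y)   [E → Y]
(Y^Y^Y^Y) ⇒ (n^Y^Y^Y)   [Y → n]
(n^Y^Y^Y) ⇒ (n^n^Y^Y)   [Y → n]
(n^n^Y^Y) ⇒ (n^n^n^Y)   [Y → n]
(n^n^n^Y) ⇒ (n^n^n^n)   [Y → n]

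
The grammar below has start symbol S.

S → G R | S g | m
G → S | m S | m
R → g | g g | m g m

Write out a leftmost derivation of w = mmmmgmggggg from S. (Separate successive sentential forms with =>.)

S => GR   [S → G R]
GR => SR   [G → S]
SR => SgR   [S → S g]
SgR => GRgR   [S → G R]
GRgR => mSRgR   [G → m S]
mSRgR => mSgRgR   [S → S g]
mSgRgR => mGRgRgR   [S → G R]
mGRgRgR => mmSRgRgR   [G → m S]
mmSRgRgR => mmmRgRgR   [S → m]
mmmRgRgR => mmmmgmgRgR   [R → m g m]
mmmmgmgRgR => mmmmgmgggR   [R → g]
mmmmgmgggR => mmmmgmggggg   [R → g g]

S => GR => SR => SgR => GRgR => mSRgR => mSgRgR => mGRgRgR => mmSRgRgR => mmmRgRgR => mmmmgmgRgR => mmmmgmgggR => mmmmgmggggg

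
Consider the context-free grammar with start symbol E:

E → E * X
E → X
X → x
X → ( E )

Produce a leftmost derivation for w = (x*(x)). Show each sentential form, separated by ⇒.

E⇒X⇒(E)⇒(E*X)⇒(X*X)⇒(x*X)⇒(x*(E))⇒(x*(X))⇒(x*(x))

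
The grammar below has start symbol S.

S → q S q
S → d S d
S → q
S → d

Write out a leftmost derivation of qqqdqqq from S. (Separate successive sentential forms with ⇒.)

S⇒qSq⇒qqSqq⇒qqqSqqq⇒qqqdqqq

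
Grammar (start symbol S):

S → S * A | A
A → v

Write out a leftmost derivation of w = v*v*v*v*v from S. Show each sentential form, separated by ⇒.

S⇒S*A⇒S*A*A⇒S*A*A*A⇒S*A*A*A*A⇒A*A*A*A*A⇒v*A*A*A*A⇒v*v*A*A*A⇒v*v*v*A*A⇒v*v*v*v*A⇒v*v*v*v*v

S ⇒ S*A   [S → S * A]
S*A ⇒ S*A*A   [S → S * A]
S*A*A ⇒ S*A*A*A   [S → S * A]
S*A*A*A ⇒ S*A*A*A*A   [S → S * A]
S*A*A*A*A ⇒ A*A*A*A*A   [S → A]
A*A*A*A*A ⇒ v*A*A*A*A   [A → v]
v*A*A*A*A ⇒ v*v*A*A*A   [A → v]
v*v*A*A*A ⇒ v*v*v*A*A   [A → v]
v*v*v*A*A ⇒ v*v*v*v*A   [A → v]
v*v*v*v*A ⇒ v*v*v*v*v   [A → v]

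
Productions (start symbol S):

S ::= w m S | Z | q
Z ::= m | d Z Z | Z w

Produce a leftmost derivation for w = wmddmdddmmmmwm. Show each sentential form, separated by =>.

S=>wmS=>wmZ=>wmdZZ=>wmddZZZ=>wmddmZZ=>wmddmZwZ=>wmddmdZZwZ=>wmddmddZZZwZ=>wmddmdddZZZZwZ=>wmddmdddmZZZwZ=>wmddmdddmmZZwZ=>wmddmdddmmmZwZ=>wmddmdddmmmmwZ=>wmddmdddmmmmwm

S => wmS   [S ::= w m S]
wmS => wmZ   [S ::= Z]
wmZ => wmdZZ   [Z ::= d Z Z]
wmdZZ => wmddZZZ   [Z ::= d Z Z]
wmddZZZ => wmddmZZ   [Z ::= m]
wmddmZZ => wmddmZwZ   [Z ::= Z w]
wmddmZwZ => wmddmdZZwZ   [Z ::= d Z Z]
wmddmdZZwZ => wmddmddZZZwZ   [Z ::= d Z Z]
wmddmddZZZwZ => wmddmdddZZZZwZ   [Z ::= d Z Z]
wmddmdddZZZZwZ => wmddmdddmZZZwZ   [Z ::= m]
wmddmdddmZZZwZ => wmddmdddmmZZwZ   [Z ::= m]
wmddmdddmmZZwZ => wmddmdddmmmZwZ   [Z ::= m]
wmddmdddmmmZwZ => wmddmdddmmmmwZ   [Z ::= m]
wmddmdddmmmmwZ => wmddmdddmmmmwm   [Z ::= m]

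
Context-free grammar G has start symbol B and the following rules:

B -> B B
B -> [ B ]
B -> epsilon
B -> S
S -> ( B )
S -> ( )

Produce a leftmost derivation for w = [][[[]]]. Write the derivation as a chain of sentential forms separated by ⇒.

B⇒BB⇒[B]B⇒[]B⇒[]BB⇒[][B]B⇒[][[B]]B⇒[][[[B]]]B⇒[][[[]]]B⇒[][[[]]]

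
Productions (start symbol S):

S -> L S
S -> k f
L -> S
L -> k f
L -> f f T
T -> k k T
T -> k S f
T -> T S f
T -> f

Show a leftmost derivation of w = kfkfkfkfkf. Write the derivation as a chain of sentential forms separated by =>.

S=>LS=>SS=>LSS=>kfSS=>kfkfS=>kfkfLS=>kfkfkfS=>kfkfkfLS=>kfkfkfkfS=>kfkfkfkfkf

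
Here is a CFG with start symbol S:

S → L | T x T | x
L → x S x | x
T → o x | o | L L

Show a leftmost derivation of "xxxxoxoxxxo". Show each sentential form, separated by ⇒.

S ⇒ TxT   [S → T x T]
TxT ⇒ LLxT   [T → L L]
LLxT ⇒ xSxLxT   [L → x S x]
xSxLxT ⇒ xxxLxT   [S → x]
xxxLxT ⇒ xxxxSxxT   [L → x S x]
xxxxSxxT ⇒ xxxxTxTxxT   [S → T x T]
xxxxTxTxxT ⇒ xxxxoxTxxT   [T → o]
xxxxoxTxxT ⇒ xxxxoxoxxxT   [T → o x]
xxxxoxoxxxT ⇒ xxxxoxoxxxo   [T → o]

S⇒TxT⇒LLxT⇒xSxLxT⇒xxxLxT⇒xxxxSxxT⇒xxxxTxTxxT⇒xxxxoxTxxT⇒xxxxoxoxxxT⇒xxxxoxoxxxo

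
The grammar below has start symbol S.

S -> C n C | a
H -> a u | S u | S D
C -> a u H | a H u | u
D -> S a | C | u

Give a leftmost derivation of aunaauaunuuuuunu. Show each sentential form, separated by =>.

S => CnC   [S -> C n C]
CnC => aHunC   [C -> a H u]
aHunC => aSuunC   [H -> S u]
aSuunC => aCnCuunC   [S -> C n C]
aCnCuunC => aunCuunC   [C -> u]
aunCuunC => aunaHuuunC   [C -> a H u]
aunaHuuunC => aunaSuuuunC   [H -> S u]
aunaSuuuunC => aunaCnCuuuunC   [S -> C n C]
aunaCnCuuuunC => aunaauHnCuuuunC   [C -> a u H]
aunaauHnCuuuunC => aunaauaunCuuuunC   [H -> a u]
aunaauaunCuuuunC => aunaauaunuuuuunC   [C -> u]
aunaauaunuuuuunC => aunaauaunuuuuunu   [C -> u]

S=>CnC=>aHunC=>aSuunC=>aCnCuunC=>aunCuunC=>aunaHuuunC=>aunaSuuuunC=>aunaCnCuuuunC=>aunaauHnCuuuunC=>aunaauaunCuuuunC=>aunaauaunuuuuunC=>aunaauaunuuuuunu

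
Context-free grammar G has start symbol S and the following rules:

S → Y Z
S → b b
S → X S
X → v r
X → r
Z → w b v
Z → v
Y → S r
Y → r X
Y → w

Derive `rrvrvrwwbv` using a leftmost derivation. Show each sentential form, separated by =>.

S => XS   [S → X S]
XS => rS   [X → r]
rS => rXS   [S → X S]
rXS => rrS   [X → r]
rrS => rrXS   [S → X S]
rrXS => rrvrS   [X → v r]
rrvrS => rrvrXS   [S → X S]
rrvrXS => rrvrvrS   [X → v r]
rrvrvrS => rrvrvrYZ   [S → Y Z]
rrvrvrYZ => rrvrvrwZ   [Y → w]
rrvrvrwZ => rrvrvrwwbv   [Z → w b v]

S => XS => rS => rXS => rrS => rrXS => rrvrS => rrvrXS => rrvrvrS => rrvrvrYZ => rrvrvrwZ => rrvrvrwwbv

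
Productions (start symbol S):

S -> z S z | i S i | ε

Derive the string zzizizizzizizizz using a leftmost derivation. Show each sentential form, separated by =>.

S => zSz => zzSzz => zziSizz => zzizSzizz => zziziSizizz => zzizizSzizizz => zziziziSizizizz => zzizizizSzizizizz => zzizizizzizizizz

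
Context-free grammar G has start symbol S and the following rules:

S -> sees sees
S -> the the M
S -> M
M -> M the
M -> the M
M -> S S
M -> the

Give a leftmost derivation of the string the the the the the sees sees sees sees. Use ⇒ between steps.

S ⇒ M ⇒ the M ⇒ the S S ⇒ the the the M S ⇒ the the the the M S ⇒ the the the the S S S ⇒ the the the the M S S ⇒ the the the the the S S ⇒ the the the the the sees sees S ⇒ the the the the the sees sees sees sees

S ⇒ M   [S -> M]
M ⇒ the M   [M -> the M]
the M ⇒ the S S   [M -> S S]
the S S ⇒ the the the M S   [S -> the the M]
the the the M S ⇒ the the the the M S   [M -> the M]
the the the the M S ⇒ the the the the S S S   [M -> S S]
the the the the S S S ⇒ the the the the M S S   [S -> M]
the the the the M S S ⇒ the the the the the S S   [M -> the]
the the the the the S S ⇒ the the the the the sees sees S   [S -> sees sees]
the the the the the sees sees S ⇒ the the the the the sees sees sees sees   [S -> sees sees]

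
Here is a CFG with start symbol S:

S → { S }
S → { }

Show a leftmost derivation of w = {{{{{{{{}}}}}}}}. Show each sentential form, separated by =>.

S=>{S}=>{{S}}=>{{{S}}}=>{{{{S}}}}=>{{{{{S}}}}}=>{{{{{{S}}}}}}=>{{{{{{{S}}}}}}}=>{{{{{{{{}}}}}}}}

S => {S}   [S → { S }]
{S} => {{S}}   [S → { S }]
{{S}} => {{{S}}}   [S → { S }]
{{{S}}} => {{{{S}}}}   [S → { S }]
{{{{S}}}} => {{{{{S}}}}}   [S → { S }]
{{{{{S}}}}} => {{{{{{S}}}}}}   [S → { S }]
{{{{{{S}}}}}} => {{{{{{{S}}}}}}}   [S → { S }]
{{{{{{{S}}}}}}} => {{{{{{{{}}}}}}}}   [S → { }]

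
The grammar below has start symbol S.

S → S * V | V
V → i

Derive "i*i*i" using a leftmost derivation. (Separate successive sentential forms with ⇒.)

S⇒S*V⇒S*V*V⇒V*V*V⇒i*V*V⇒i*i*V⇒i*i*i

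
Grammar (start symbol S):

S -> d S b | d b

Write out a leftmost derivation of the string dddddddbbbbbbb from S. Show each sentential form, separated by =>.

S => dSb => ddSbb => dddSbbb => ddddSbbbb => dddddSbbbbb => ddddddSbbbbbb => dddddddbbbbbbb

S => dSb   [S -> d S b]
dSb => ddSbb   [S -> d S b]
ddSbb => dddSbbb   [S -> d S b]
dddSbbb => ddddSbbbb   [S -> d S b]
ddddSbbbb => dddddSbbbbb   [S -> d S b]
dddddSbbbbb => ddddddSbbbbbb   [S -> d S b]
ddddddSbbbbbb => dddddddbbbbbbb   [S -> d b]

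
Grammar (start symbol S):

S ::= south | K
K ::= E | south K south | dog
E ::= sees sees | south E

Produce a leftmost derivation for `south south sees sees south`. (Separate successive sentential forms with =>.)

S => K   [S ::= K]
K => south K south   [K ::= south K south]
south K south => south E south   [K ::= E]
south E south => south south E south   [E ::= south E]
south south E south => south south sees sees south   [E ::= sees sees]

S => K => south K south => south E south => south south E south => south south sees sees south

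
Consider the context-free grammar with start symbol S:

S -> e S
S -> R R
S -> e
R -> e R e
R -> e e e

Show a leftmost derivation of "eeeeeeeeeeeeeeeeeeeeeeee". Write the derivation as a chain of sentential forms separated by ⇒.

S ⇒ RR   [S -> R R]
RR ⇒ eReR   [R -> e R e]
eReR ⇒ eeReeR   [R -> e R e]
eeReeR ⇒ eeeReeeR   [R -> e R e]
eeeReeeR ⇒ eeeeeeeeeR   [R -> e e e]
eeeeeeeeeR ⇒ eeeeeeeeeeRe   [R -> e R e]
eeeeeeeeeeRe ⇒ eeeeeeeeeeeRee   [R -> e R e]
eeeeeeeeeeeRee ⇒ eeeeeeeeeeeeReee   [R -> e R e]
eeeeeeeeeeeeReee ⇒ eeeeeeeeeeeeeReeee   [R -> e R e]
eeeeeeeeeeeeeReeee ⇒ eeeeeeeeeeeeeeReeeee   [R -> e R e]
eeeeeeeeeeeeeeReeeee ⇒ eeeeeeeeeeeeeeeReeeeee   [R -> e R e]
eeeeeeeeeeeeeeeReeeeee ⇒ eeeeeeeeeeeeeeeeeeeeeeee   [R -> e e e]

S ⇒ RR ⇒ eReR ⇒ eeReeR ⇒ eeeReeeR ⇒ eeeeeeeeeR ⇒ eeeeeeeeeeRe ⇒ eeeeeeeeeeeRee ⇒ eeeeeeeeeeeeReee ⇒ eeeeeeeeeeeeeReeee ⇒ eeeeeeeeeeeeeeReeeee ⇒ eeeeeeeeeeeeeeeReeeeee ⇒ eeeeeeeeeeeeeeeeeeeeeeee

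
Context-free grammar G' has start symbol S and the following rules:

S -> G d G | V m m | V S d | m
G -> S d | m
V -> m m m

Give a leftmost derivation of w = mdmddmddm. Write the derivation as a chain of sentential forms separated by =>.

S => GdG => SddG => GdGddG => SddGddG => GdGddGddG => mdGddGddG => mdmddGddG => mdmddmddG => mdmddmddm

S => GdG   [S -> G d G]
GdG => SddG   [G -> S d]
SddG => GdGddG   [S -> G d G]
GdGddG => SddGddG   [G -> S d]
SddGddG => GdGddGddG   [S -> G d G]
GdGddGddG => mdGddGddG   [G -> m]
mdGddGddG => mdmddGddG   [G -> m]
mdmddGddG => mdmddmddG   [G -> m]
mdmddmddG => mdmddmddm   [G -> m]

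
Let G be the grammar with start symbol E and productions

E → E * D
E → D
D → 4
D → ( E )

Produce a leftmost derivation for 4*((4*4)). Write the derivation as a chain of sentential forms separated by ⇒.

E ⇒ E*D ⇒ D*D ⇒ 4*D ⇒ 4*(E) ⇒ 4*(D) ⇒ 4*((E)) ⇒ 4*((E*D)) ⇒ 4*((D*D)) ⇒ 4*((4*D)) ⇒ 4*((4*4))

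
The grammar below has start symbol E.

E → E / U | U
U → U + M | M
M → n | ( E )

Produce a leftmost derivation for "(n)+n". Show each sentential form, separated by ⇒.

E ⇒ U   [E → U]
U ⇒ U+M   [U → U + M]
U+M ⇒ M+M   [U → M]
M+M ⇒ (E)+M   [M → ( E )]
(E)+M ⇒ (U)+M   [E → U]
(U)+M ⇒ (M)+M   [U → M]
(M)+M ⇒ (n)+M   [M → n]
(n)+M ⇒ (n)+n   [M → n]

E⇒U⇒U+M⇒M+M⇒(E)+M⇒(U)+M⇒(M)+M⇒(n)+M⇒(n)+n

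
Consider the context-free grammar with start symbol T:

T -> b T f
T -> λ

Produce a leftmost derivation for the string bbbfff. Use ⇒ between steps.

T ⇒ bTf ⇒ bbTff ⇒ bbbTfff ⇒ bbbfff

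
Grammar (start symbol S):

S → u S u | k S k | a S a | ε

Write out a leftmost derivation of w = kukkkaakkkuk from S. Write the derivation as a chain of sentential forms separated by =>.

S=>kSk=>kuSuk=>kukSkuk=>kukkSkkuk=>kukkkSkkkuk=>kukkkaSakkkuk=>kukkkaakkkuk

S => kSk   [S → k S k]
kSk => kuSuk   [S → u S u]
kuSuk => kukSkuk   [S → k S k]
kukSkuk => kukkSkkuk   [S → k S k]
kukkSkkuk => kukkkSkkkuk   [S → k S k]
kukkkSkkkuk => kukkkaSakkkuk   [S → a S a]
kukkkaSakkkuk => kukkkaakkkuk   [S → ε]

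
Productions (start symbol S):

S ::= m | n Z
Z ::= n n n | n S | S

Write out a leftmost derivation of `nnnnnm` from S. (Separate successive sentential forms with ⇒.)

S ⇒ nZ   [S ::= n Z]
nZ ⇒ nS   [Z ::= S]
nS ⇒ nnZ   [S ::= n Z]
nnZ ⇒ nnnS   [Z ::= n S]
nnnS ⇒ nnnnZ   [S ::= n Z]
nnnnZ ⇒ nnnnnS   [Z ::= n S]
nnnnnS ⇒ nnnnnm   [S ::= m]

S⇒nZ⇒nS⇒nnZ⇒nnnS⇒nnnnZ⇒nnnnnS⇒nnnnnm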